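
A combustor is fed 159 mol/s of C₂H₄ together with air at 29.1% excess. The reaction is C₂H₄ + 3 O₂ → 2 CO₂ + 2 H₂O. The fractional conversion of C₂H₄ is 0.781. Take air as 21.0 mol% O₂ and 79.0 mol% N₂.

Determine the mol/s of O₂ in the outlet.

Stoichiometric O₂ = 3 × 159 = 477 mol/s; O₂ fed = 477 × 1.291 = 615.8 mol/s.
N₂ fed = 615.8 × 79/21 = 2317 mol/s.
Fuel reacted = 0.781 × 159 → ξ = 124.2 mol/s.
Outlet (n = n₀ + ν ξ):
  C₂H₄: 159 − 1(124.2) = 34.82
  O₂: 615.8 − 3(124.2) = 243.3
  N₂: 2317 (inert)
  CO₂: 0 + 2(124.2) = 248.4
  H₂O: 0 + 2(124.2) = 248.4

243 mol/s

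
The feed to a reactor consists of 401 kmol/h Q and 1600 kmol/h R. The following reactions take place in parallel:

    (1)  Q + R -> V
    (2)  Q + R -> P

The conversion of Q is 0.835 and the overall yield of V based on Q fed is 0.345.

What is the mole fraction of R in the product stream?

Yield of V: 1ξ₁ / 401 = 0.345 → ξ₁ = 138.3 kmol/h.
Conversion of Q: 1ξ₁ + 1ξ₂ = 0.835 × 401 = 334.8 → ξ₂ = 196.5 kmol/h.
Outlet amounts (n = n₀ + Σ ν·ξ):
  Q: 401 − 1(138.3) − 1(196.5) = 66.17
  R: 1600 − 1(138.3) − 1(196.5) = 1265
  V: 0 + 1(138.3) = 138.3
  P: 0 + 1(196.5) = 196.5
Total out = 1666 kmol/h; y_R = 1265 / 1666 = 0.7593.

0.759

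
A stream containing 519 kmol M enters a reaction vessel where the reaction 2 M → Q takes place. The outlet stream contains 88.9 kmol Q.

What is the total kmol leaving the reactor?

For Q: n = n₀ + 1ξ → 88.9 = 0 + 1ξ, giving ξ = 88.9 kmol.
Outlet amounts (n = n₀ + ν ξ):
  M: 519 − 2(88.9) = 341.2
  Q: 0 + 1(88.9) = 88.9
Total out = 341.2 + 88.9 = 430.1 kmol.

430 kmol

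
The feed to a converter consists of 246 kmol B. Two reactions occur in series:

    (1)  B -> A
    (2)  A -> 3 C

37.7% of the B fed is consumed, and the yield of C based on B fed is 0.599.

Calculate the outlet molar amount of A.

43.6 kmol

Conversion of B: B consumed = 1ξ₁ = 0.377 × 246 → ξ₁ = 92.74 kmol.
Yield of C: 3ξ₂ / 246 = 0.599 → ξ₂ = 49.12 kmol.
Outlet amounts (n = n₀ + Σ ν·ξ):
  B: 246 − 1(92.74) = 153.3
  A: 0 + 1(92.74) − 1(49.12) = 43.62
  C: 0 + 3(49.12) = 147.4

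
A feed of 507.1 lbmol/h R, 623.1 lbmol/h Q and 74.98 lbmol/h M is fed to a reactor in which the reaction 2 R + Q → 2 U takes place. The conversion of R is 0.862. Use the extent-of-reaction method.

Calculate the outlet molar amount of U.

R reacted = 0.862 × 507.1 = 437.1 lbmol/h; ν_R = −2, so ξ = 437.1/2 = 218.6 lbmol/h.
Outlet amounts (n = n₀ + ν ξ):
  R: 507.1 − 2(218.6) = 69.98
  Q: 623.1 − 1(218.6) = 404.5
  U: 0 + 2(218.6) = 437.1
  M: 74.98 (inert)

437 lbmol/h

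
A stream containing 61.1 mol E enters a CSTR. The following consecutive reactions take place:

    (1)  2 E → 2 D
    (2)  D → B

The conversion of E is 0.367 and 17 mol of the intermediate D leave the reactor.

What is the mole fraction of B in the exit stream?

0.0888

Conversion of E: E consumed = 2ξ₁ = 0.367 × 61.1 → ξ₁ = 11.21 mol.
D balance: n_D = 0 + 2ξ₁ − 1ξ₂ = 17 → ξ₂ = (2·11.21 − 17)/1 = 5.424 mol.
Outlet amounts (n = n₀ + Σ ν·ξ):
  E: 61.1 − 2(11.21) = 38.68
  D: 0 + 2(11.21) − 1(5.424) = 17
  B: 0 + 1(5.424) = 5.424
Total out = 61.1 mol; y_B = 5.424 / 61.1 = 0.08877.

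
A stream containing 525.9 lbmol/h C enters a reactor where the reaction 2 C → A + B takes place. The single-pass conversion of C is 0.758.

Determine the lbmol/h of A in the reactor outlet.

C reacted = 0.758 × 525.9 = 398.6 lbmol/h; ν_C = −2, so ξ = 398.6/2 = 199.3 lbmol/h.
Outlet amounts (n = n₀ + ν ξ):
  C: 525.9 − 2(199.3) = 127.3
  A: 0 + 1(199.3) = 199.3
  B: 0 + 1(199.3) = 199.3

199 lbmol/h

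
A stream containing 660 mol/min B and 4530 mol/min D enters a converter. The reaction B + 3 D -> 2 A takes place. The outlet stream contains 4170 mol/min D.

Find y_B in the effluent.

For D: n = n₀ − 3ξ → 4170 = 4530 − 3ξ, giving ξ = 120 mol/min.
Outlet amounts (n = n₀ + ν ξ):
  B: 660 − 1(120) = 540
  D: 4530 − 3(120) = 4170
  A: 0 + 2(120) = 240
Total out = 4950 mol/min; y_B = 540 / 4950 = 0.1091.

0.109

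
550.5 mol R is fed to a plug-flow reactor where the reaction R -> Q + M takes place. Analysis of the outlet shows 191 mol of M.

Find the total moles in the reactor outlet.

For M: n = n₀ + 1ξ → 191 = 0 + 1ξ, giving ξ = 191 mol.
Outlet amounts (n = n₀ + ν ξ):
  R: 550.5 − 1(191) = 359.5
  Q: 0 + 1(191) = 191
  M: 0 + 1(191) = 191
Total out = 359.5 + 191 + 191 = 741.5 mol.

742 mol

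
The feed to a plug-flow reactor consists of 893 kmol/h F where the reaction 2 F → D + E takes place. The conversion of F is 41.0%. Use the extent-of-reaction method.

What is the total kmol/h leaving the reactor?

893 kmol/h

F reacted = 0.41 × 893 = 366.1 kmol/h; ν_F = −2, so ξ = 366.1/2 = 183.1 kmol/h.
Outlet amounts (n = n₀ + ν ξ):
  F: 893 − 2(183.1) = 526.9
  D: 0 + 1(183.1) = 183.1
  E: 0 + 1(183.1) = 183.1
Total out = 526.9 + 183.1 + 183.1 = 893 kmol/h.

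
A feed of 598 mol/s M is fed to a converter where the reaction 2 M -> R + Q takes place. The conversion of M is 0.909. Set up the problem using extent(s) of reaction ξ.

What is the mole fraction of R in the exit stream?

0.455

M reacted = 0.909 × 598 = 543.6 mol/s; ν_M = −2, so ξ = 543.6/2 = 271.8 mol/s.
Outlet amounts (n = n₀ + ν ξ):
  M: 598 − 2(271.8) = 54.42
  R: 0 + 1(271.8) = 271.8
  Q: 0 + 1(271.8) = 271.8
Total out = 598 mol/s; y_R = 271.8 / 598 = 0.4545.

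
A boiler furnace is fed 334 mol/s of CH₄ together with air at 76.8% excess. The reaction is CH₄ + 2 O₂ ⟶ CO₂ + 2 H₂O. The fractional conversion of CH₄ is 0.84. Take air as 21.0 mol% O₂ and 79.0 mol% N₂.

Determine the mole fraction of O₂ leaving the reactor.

Stoichiometric O₂ = 2 × 334 = 668 mol/s; O₂ fed = 668 × 1.768 = 1181 mol/s.
N₂ fed = 1181 × 79/21 = 4443 mol/s.
Fuel reacted = 0.84 × 334 → ξ = 280.6 mol/s.
Outlet (n = n₀ + ν ξ):
  CH₄: 334 − 1(280.6) = 53.44
  O₂: 1181 − 2(280.6) = 619.9
  N₂: 4443 (inert)
  CO₂: 0 + 1(280.6) = 280.6
  H₂O: 0 + 2(280.6) = 561.1
Total out = 5958 mol/s; y_O₂ = 619.9 / 5958 = 0.104.

0.104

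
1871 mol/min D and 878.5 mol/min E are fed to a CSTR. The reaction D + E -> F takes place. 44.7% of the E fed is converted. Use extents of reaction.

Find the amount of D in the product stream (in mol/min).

E reacted = 0.447 × 878.5 = 392.7 mol/min; ν_E = −1, so ξ = 392.7/1 = 392.7 mol/min.
Outlet amounts (n = n₀ + ν ξ):
  D: 1871 − 1(392.7) = 1478
  E: 878.5 − 1(392.7) = 485.8
  F: 0 + 1(392.7) = 392.7

1480 mol/min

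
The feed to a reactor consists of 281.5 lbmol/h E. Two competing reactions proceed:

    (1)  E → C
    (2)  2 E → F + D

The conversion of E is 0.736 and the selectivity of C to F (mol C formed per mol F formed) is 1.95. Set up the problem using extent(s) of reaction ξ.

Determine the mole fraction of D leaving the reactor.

0.186

Conversion of E: E consumed = 0.736 × 281.5 = 207.2 lbmol/h = 1ξ₁ + 2ξ₂.
Selectivity: 1ξ₁ / (1ξ₂) = 1.95 → ξ₁ = 1.95 ξ₂.
Substitute: (1·1.95 + 2) ξ₂ = 207.2 → ξ₂ = 52.45 lbmol/h, ξ₁ = 102.3 lbmol/h.
Outlet amounts (n = n₀ + Σ ν·ξ):
  E: 281.5 − 1(102.3) − 2(52.45) = 74.32
  C: 0 + 1(102.3) = 102.3
  F: 0 + 1(52.45) = 52.45
  D: 0 + 1(52.45) = 52.45
Total out = 281.5 lbmol/h; y_D = 52.45 / 281.5 = 0.1863.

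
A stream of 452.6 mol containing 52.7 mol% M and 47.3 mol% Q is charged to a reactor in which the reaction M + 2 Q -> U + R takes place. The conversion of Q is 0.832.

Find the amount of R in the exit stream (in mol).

89.1 mol

Q reacted = 0.832 × 214.1 = 178.1 mol; ν_Q = −2, so ξ = 178.1/2 = 89.06 mol.
Outlet amounts (n = n₀ + ν ξ):
  M: 238.5 − 1(89.06) = 149.5
  Q: 214.1 − 2(89.06) = 35.97
  U: 0 + 1(89.06) = 89.06
  R: 0 + 1(89.06) = 89.06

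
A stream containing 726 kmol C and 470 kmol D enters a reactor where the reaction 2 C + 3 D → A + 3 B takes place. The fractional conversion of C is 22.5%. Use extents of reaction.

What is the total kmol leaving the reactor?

C reacted = 0.225 × 726 = 163.3 kmol; ν_C = −2, so ξ = 163.3/2 = 81.67 kmol.
Outlet amounts (n = n₀ + ν ξ):
  C: 726 − 2(81.67) = 562.6
  D: 470 − 3(81.67) = 225
  A: 0 + 1(81.67) = 81.67
  B: 0 + 3(81.67) = 245
Total out = 562.6 + 225 + 81.67 + 245 = 1114 kmol.

1110 kmol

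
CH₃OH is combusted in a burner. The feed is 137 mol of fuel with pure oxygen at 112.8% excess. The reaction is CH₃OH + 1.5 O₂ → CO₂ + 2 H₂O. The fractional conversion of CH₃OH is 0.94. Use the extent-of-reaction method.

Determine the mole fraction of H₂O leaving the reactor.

0.403

Stoichiometric O₂ = 1.5 × 137 = 205.5 mol; O₂ fed = 205.5 × 2.128 = 437.3 mol.
Fuel reacted = 0.94 × 137 → ξ = 128.8 mol.
Outlet (n = n₀ + ν ξ):
  CH₃OH: 137 − 1(128.8) = 8.22
  O₂: 437.3 − 1.5(128.8) = 244.1
  CO₂: 0 + 1(128.8) = 128.8
  H₂O: 0 + 2(128.8) = 257.6
Total out = 638.7 mol; y_H₂O = 257.6 / 638.7 = 0.4033.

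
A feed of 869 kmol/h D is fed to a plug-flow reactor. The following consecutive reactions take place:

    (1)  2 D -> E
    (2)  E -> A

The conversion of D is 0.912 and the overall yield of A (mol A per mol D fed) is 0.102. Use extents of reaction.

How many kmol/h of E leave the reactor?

308 kmol/h

Conversion of D: D consumed = 2ξ₁ = 0.912 × 869 → ξ₁ = 396.3 kmol/h.
Yield of A: 1ξ₂ / 869 = 0.102 → ξ₂ = 88.64 kmol/h.
Outlet amounts (n = n₀ + Σ ν·ξ):
  D: 869 − 2(396.3) = 76.47
  E: 0 + 1(396.3) − 1(88.64) = 307.6
  A: 0 + 1(88.64) = 88.64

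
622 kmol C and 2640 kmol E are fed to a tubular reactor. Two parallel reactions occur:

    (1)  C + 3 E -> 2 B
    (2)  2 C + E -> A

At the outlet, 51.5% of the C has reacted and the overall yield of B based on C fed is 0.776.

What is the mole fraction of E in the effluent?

0.695

Yield of B: 2ξ₁ / 622 = 0.776 → ξ₁ = 241.3 kmol.
Conversion of C: 1ξ₁ + 2ξ₂ = 0.515 × 622 = 320.3 → ξ₂ = 39.5 kmol.
Outlet amounts (n = n₀ + Σ ν·ξ):
  C: 622 − 1(241.3) − 2(39.5) = 301.7
  E: 2640 − 3(241.3) − 1(39.5) = 1876
  B: 0 + 2(241.3) = 482.7
  A: 0 + 1(39.5) = 39.5
Total out = 2700 kmol; y_E = 1876 / 2700 = 0.6949.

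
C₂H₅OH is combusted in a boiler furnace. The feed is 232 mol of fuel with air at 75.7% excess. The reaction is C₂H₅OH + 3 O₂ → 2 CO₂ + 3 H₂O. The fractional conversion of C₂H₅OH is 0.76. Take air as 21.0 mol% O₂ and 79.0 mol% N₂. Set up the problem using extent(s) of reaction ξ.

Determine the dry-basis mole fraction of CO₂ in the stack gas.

0.0618

Stoichiometric O₂ = 3 × 232 = 696 mol; O₂ fed = 696 × 1.757 = 1223 mol.
N₂ fed = 1223 × 79/21 = 4600 mol.
Fuel reacted = 0.76 × 232 → ξ = 176.3 mol.
Outlet (n = n₀ + ν ξ):
  C₂H₅OH: 232 − 1(176.3) = 55.68
  O₂: 1223 − 3(176.3) = 693.9
  N₂: 4600 (inert)
  CO₂: 0 + 2(176.3) = 352.6
  H₂O: 0 + 3(176.3) = 529
Dry total = 5703 mol; y_CO₂ (dry) = 352.6 / 5703 = 0.06184.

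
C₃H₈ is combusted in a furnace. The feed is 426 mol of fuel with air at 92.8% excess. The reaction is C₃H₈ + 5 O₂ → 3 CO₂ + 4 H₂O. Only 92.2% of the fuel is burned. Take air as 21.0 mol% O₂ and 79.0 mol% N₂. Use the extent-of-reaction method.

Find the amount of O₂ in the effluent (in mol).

2140 mol

Stoichiometric O₂ = 5 × 426 = 2130 mol; O₂ fed = 2130 × 1.928 = 4107 mol.
N₂ fed = 4107 × 79/21 = 15450 mol.
Fuel reacted = 0.922 × 426 → ξ = 392.8 mol.
Outlet (n = n₀ + ν ξ):
  C₃H₈: 426 − 1(392.8) = 33.23
  O₂: 4107 − 5(392.8) = 2143
  N₂: 15450 (inert)
  CO₂: 0 + 3(392.8) = 1178
  H₂O: 0 + 4(392.8) = 1571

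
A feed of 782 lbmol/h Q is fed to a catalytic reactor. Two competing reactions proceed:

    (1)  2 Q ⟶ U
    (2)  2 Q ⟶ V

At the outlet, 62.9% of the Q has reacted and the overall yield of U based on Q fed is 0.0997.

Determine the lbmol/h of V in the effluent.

Yield of U: 1ξ₁ / 782 = 0.0997 → ξ₁ = 77.97 lbmol/h.
Conversion of Q: 2ξ₁ + 2ξ₂ = 0.629 × 782 = 491.9 → ξ₂ = 168 lbmol/h.
Outlet amounts (n = n₀ + Σ ν·ξ):
  Q: 782 − 2(77.97) − 2(168) = 290.1
  U: 0 + 1(77.97) = 77.97
  V: 0 + 1(168) = 168

168 lbmol/h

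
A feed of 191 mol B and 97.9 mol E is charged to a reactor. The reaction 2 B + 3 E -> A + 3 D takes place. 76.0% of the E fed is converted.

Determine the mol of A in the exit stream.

24.8 mol

E reacted = 0.76 × 97.9 = 74.4 mol; ν_E = −3, so ξ = 74.4/3 = 24.8 mol.
Outlet amounts (n = n₀ + ν ξ):
  B: 191 − 2(24.8) = 141.4
  E: 97.9 − 3(24.8) = 23.5
  A: 0 + 1(24.8) = 24.8
  D: 0 + 3(24.8) = 74.4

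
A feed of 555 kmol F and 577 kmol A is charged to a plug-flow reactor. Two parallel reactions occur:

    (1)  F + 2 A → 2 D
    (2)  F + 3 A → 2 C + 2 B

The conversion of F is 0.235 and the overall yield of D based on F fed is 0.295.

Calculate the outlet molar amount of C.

Yield of D: 2ξ₁ / 555 = 0.295 → ξ₁ = 81.86 kmol.
Conversion of F: 1ξ₁ + 1ξ₂ = 0.235 × 555 = 130.4 → ξ₂ = 48.56 kmol.
Outlet amounts (n = n₀ + Σ ν·ξ):
  F: 555 − 1(81.86) − 1(48.56) = 424.6
  A: 577 − 2(81.86) − 3(48.56) = 267.6
  D: 0 + 2(81.86) = 163.7
  C: 0 + 2(48.56) = 97.12
  B: 0 + 2(48.56) = 97.12

97.1 kmol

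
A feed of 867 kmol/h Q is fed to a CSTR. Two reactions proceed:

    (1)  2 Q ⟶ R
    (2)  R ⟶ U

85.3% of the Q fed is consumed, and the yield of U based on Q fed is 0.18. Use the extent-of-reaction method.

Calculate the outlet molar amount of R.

214 kmol/h

Conversion of Q: Q consumed = 2ξ₁ = 0.853 × 867 → ξ₁ = 369.8 kmol/h.
Yield of U: 1ξ₂ / 867 = 0.18 → ξ₂ = 156.1 kmol/h.
Outlet amounts (n = n₀ + Σ ν·ξ):
  Q: 867 − 2(369.8) = 127.4
  R: 0 + 1(369.8) − 1(156.1) = 213.7
  U: 0 + 1(156.1) = 156.1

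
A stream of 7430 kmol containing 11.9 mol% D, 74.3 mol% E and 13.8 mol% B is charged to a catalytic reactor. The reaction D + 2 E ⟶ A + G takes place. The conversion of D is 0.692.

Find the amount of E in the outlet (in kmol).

D reacted = 0.692 × 884.2 = 611.8 kmol; ν_D = −1, so ξ = 611.8/1 = 611.8 kmol.
Outlet amounts (n = n₀ + ν ξ):
  D: 884.2 − 1(611.8) = 272.3
  E: 5520 − 2(611.8) = 4297
  A: 0 + 1(611.8) = 611.8
  G: 0 + 1(611.8) = 611.8
  B: 1025 (inert)

4300 kmol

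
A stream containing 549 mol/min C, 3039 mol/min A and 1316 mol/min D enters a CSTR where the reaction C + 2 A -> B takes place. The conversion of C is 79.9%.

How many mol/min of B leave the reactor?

C reacted = 0.799 × 549 = 438.7 mol/min; ν_C = −1, so ξ = 438.7/1 = 438.7 mol/min.
Outlet amounts (n = n₀ + ν ξ):
  C: 549 − 1(438.7) = 110.3
  A: 3039 − 2(438.7) = 2162
  B: 0 + 1(438.7) = 438.7
  D: 1316 (inert)

439 mol/min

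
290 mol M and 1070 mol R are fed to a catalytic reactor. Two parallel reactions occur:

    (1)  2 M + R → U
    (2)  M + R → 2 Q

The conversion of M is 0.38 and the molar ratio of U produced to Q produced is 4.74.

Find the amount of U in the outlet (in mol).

Conversion of M: M consumed = 0.38 × 290 = 110.2 mol = 2ξ₁ + 1ξ₂.
Selectivity: 1ξ₁ / (2ξ₂) = 4.74 → ξ₁ = 9.48 ξ₂.
Substitute: (2·9.48 + 1) ξ₂ = 110.2 → ξ₂ = 5.521 mol, ξ₁ = 52.34 mol.
Outlet amounts (n = n₀ + Σ ν·ξ):
  M: 290 − 2(52.34) − 1(5.521) = 179.8
  R: 1070 − 1(52.34) − 1(5.521) = 1012
  U: 0 + 1(52.34) = 52.34
  Q: 0 + 2(5.521) = 11.04

52.3 mol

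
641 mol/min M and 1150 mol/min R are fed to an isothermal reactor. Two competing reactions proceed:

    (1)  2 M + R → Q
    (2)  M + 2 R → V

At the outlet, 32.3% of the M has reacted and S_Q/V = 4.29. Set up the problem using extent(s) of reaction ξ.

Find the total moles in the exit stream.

Conversion of M: M consumed = 0.323 × 641 = 207 mol/min = 2ξ₁ + 1ξ₂.
Selectivity: 1ξ₁ / (1ξ₂) = 4.29 → ξ₁ = 4.29 ξ₂.
Substitute: (2·4.29 + 1) ξ₂ = 207 → ξ₂ = 21.61 mol/min, ξ₁ = 92.72 mol/min.
Outlet amounts (n = n₀ + Σ ν·ξ):
  M: 641 − 2(92.72) − 1(21.61) = 434
  R: 1150 − 1(92.72) − 2(21.61) = 1014
  Q: 0 + 1(92.72) = 92.72
  V: 0 + 1(21.61) = 21.61
Total out = 434 + 1014 + 92.72 + 21.61 = 1562 mol/min.

1560 mol/min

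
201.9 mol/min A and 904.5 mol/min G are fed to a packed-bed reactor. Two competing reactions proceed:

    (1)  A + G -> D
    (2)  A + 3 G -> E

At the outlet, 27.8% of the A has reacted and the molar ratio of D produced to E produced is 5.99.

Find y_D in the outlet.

0.0465

Conversion of A: A consumed = 0.278 × 201.9 = 56.13 mol/min = 1ξ₁ + 1ξ₂.
Selectivity: 1ξ₁ / (1ξ₂) = 5.99 → ξ₁ = 5.99 ξ₂.
Substitute: (1·5.99 + 1) ξ₂ = 56.13 → ξ₂ = 8.03 mol/min, ξ₁ = 48.1 mol/min.
Outlet amounts (n = n₀ + Σ ν·ξ):
  A: 201.9 − 1(48.1) − 1(8.03) = 145.8
  G: 904.5 − 1(48.1) − 3(8.03) = 832.3
  D: 0 + 1(48.1) = 48.1
  E: 0 + 1(8.03) = 8.03
Total out = 1034 mol/min; y_D = 48.1 / 1034 = 0.04651.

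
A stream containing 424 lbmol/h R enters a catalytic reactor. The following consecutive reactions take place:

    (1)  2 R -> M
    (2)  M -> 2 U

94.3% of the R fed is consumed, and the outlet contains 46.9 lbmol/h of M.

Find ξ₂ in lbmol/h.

ξ₂ = 153 lbmol/h

Conversion of R: R consumed = 2ξ₁ = 0.943 × 424 → ξ₁ = 199.9 lbmol/h.
M balance: n_M = 0 + 1ξ₁ − 1ξ₂ = 46.9 → ξ₂ = (1·199.9 − 46.9)/1 = 153 lbmol/h.
Outlet amounts (n = n₀ + Σ ν·ξ):
  R: 424 − 2(199.9) = 24.17
  M: 0 + 1(199.9) − 1(153) = 46.9
  U: 0 + 2(153) = 306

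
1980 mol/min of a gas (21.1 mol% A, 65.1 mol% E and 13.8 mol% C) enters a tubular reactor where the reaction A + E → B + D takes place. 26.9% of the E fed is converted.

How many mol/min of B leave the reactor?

E reacted = 0.269 × 1289 = 346.7 mol/min; ν_E = −1, so ξ = 346.7/1 = 346.7 mol/min.
Outlet amounts (n = n₀ + ν ξ):
  A: 417.8 − 1(346.7) = 71.04
  E: 1289 − 1(346.7) = 942.2
  B: 0 + 1(346.7) = 346.7
  D: 0 + 1(346.7) = 346.7
  C: 273.2 (inert)

347 mol/min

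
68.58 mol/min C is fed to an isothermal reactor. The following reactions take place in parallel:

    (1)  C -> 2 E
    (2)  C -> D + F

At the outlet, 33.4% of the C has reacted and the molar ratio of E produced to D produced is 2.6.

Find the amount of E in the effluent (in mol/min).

Conversion of C: C consumed = 0.334 × 68.58 = 22.91 mol/min = 1ξ₁ + 1ξ₂.
Selectivity: 2ξ₁ / (1ξ₂) = 2.6 → ξ₁ = 1.3 ξ₂.
Substitute: (1·1.3 + 1) ξ₂ = 22.91 → ξ₂ = 9.959 mol/min, ξ₁ = 12.95 mol/min.
Outlet amounts (n = n₀ + Σ ν·ξ):
  C: 68.58 − 1(12.95) − 1(9.959) = 45.67
  E: 0 + 2(12.95) = 25.89
  D: 0 + 1(9.959) = 9.959
  F: 0 + 1(9.959) = 9.959

25.9 mol/min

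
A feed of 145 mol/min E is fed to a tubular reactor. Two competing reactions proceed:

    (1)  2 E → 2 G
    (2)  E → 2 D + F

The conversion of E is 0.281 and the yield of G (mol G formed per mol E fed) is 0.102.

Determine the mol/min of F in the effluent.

26 mol/min

Yield of G: 2ξ₁ / 145 = 0.102 → ξ₁ = 7.395 mol/min.
Conversion of E: 2ξ₁ + 1ξ₂ = 0.281 × 145 = 40.75 → ξ₂ = 25.96 mol/min.
Outlet amounts (n = n₀ + Σ ν·ξ):
  E: 145 − 2(7.395) − 1(25.96) = 104.3
  G: 0 + 2(7.395) = 14.79
  D: 0 + 2(25.96) = 51.91
  F: 0 + 1(25.96) = 25.96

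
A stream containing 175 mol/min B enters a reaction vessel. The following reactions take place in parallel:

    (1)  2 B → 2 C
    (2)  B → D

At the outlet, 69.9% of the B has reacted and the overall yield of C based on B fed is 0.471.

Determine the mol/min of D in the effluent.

Yield of C: 2ξ₁ / 175 = 0.471 → ξ₁ = 41.21 mol/min.
Conversion of B: 2ξ₁ + 1ξ₂ = 0.699 × 175 = 122.3 → ξ₂ = 39.9 mol/min.
Outlet amounts (n = n₀ + Σ ν·ξ):
  B: 175 − 2(41.21) − 1(39.9) = 52.68
  C: 0 + 2(41.21) = 82.42
  D: 0 + 1(39.9) = 39.9

39.9 mol/min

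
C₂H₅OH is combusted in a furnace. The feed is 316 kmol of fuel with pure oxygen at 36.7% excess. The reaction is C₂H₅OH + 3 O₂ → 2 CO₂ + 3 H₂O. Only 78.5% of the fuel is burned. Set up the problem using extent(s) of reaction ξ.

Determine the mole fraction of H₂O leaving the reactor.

Stoichiometric O₂ = 3 × 316 = 948 kmol; O₂ fed = 948 × 1.367 = 1296 kmol.
Fuel reacted = 0.785 × 316 → ξ = 248.1 kmol.
Outlet (n = n₀ + ν ξ):
  C₂H₅OH: 316 − 1(248.1) = 67.94
  O₂: 1296 − 3(248.1) = 551.7
  CO₂: 0 + 2(248.1) = 496.1
  H₂O: 0 + 3(248.1) = 744.2
Total out = 1860 kmol; y_H₂O = 744.2 / 1860 = 0.4001.

0.4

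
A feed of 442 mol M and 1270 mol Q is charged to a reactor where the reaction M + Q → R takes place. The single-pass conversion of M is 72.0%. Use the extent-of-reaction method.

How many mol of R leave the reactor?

M reacted = 0.72 × 442 = 318.2 mol; ν_M = −1, so ξ = 318.2/1 = 318.2 mol.
Outlet amounts (n = n₀ + ν ξ):
  M: 442 − 1(318.2) = 123.8
  Q: 1270 − 1(318.2) = 951.8
  R: 0 + 1(318.2) = 318.2

318 mol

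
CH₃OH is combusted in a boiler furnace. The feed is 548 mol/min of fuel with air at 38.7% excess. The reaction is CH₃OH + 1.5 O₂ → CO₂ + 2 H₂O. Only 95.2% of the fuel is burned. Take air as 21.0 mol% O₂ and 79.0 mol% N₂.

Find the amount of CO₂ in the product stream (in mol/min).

Stoichiometric O₂ = 1.5 × 548 = 822 mol/min; O₂ fed = 822 × 1.387 = 1140 mol/min.
N₂ fed = 1140 × 79/21 = 4289 mol/min.
Fuel reacted = 0.952 × 548 → ξ = 521.7 mol/min.
Outlet (n = n₀ + ν ξ):
  CH₃OH: 548 − 1(521.7) = 26.3
  O₂: 1140 − 1.5(521.7) = 357.6
  N₂: 4289 (inert)
  CO₂: 0 + 1(521.7) = 521.7
  H₂O: 0 + 2(521.7) = 1043

522 mol/min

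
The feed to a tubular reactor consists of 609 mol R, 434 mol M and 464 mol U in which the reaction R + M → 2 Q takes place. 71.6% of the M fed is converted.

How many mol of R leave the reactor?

298 mol

M reacted = 0.716 × 434 = 310.7 mol; ν_M = −1, so ξ = 310.7/1 = 310.7 mol.
Outlet amounts (n = n₀ + ν ξ):
  R: 609 − 1(310.7) = 298.3
  M: 434 − 1(310.7) = 123.3
  Q: 0 + 2(310.7) = 621.5
  U: 464 (inert)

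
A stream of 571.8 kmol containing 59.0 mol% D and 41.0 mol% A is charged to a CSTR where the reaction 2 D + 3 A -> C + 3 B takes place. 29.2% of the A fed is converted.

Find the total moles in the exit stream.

549 kmol

A reacted = 0.292 × 234.4 = 68.46 kmol; ν_A = −3, so ξ = 68.46/3 = 22.82 kmol.
Outlet amounts (n = n₀ + ν ξ):
  D: 337.4 − 2(22.82) = 291.7
  A: 234.4 − 3(22.82) = 166
  C: 0 + 1(22.82) = 22.82
  B: 0 + 3(22.82) = 68.46
Total out = 291.7 + 166 + 22.82 + 68.46 = 549 kmol.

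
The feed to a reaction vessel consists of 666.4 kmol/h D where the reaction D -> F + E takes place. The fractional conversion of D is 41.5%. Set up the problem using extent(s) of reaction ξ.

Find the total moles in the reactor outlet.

943 kmol/h

D reacted = 0.415 × 666.4 = 276.6 kmol/h; ν_D = −1, so ξ = 276.6/1 = 276.6 kmol/h.
Outlet amounts (n = n₀ + ν ξ):
  D: 666.4 − 1(276.6) = 389.8
  F: 0 + 1(276.6) = 276.6
  E: 0 + 1(276.6) = 276.6
Total out = 389.8 + 276.6 + 276.6 = 943 kmol/h.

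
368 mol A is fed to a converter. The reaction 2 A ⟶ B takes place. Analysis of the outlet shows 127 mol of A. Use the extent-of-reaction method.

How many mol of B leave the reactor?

For A: n = n₀ − 2ξ → 127 = 368 − 2ξ, giving ξ = 120.5 mol.
Outlet amounts (n = n₀ + ν ξ):
  A: 368 − 2(120.5) = 127
  B: 0 + 1(120.5) = 120.5

120 mol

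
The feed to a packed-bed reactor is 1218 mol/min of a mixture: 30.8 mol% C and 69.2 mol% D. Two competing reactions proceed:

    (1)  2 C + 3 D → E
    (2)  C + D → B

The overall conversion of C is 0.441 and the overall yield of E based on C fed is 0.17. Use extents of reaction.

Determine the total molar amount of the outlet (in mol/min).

925 mol/min

Yield of E: 1ξ₁ / 375.1 = 0.17 → ξ₁ = 63.77 mol/min.
Conversion of C: 2ξ₁ + 1ξ₂ = 0.441 × 375.1 = 165.4 → ξ₂ = 37.89 mol/min.
Outlet amounts (n = n₀ + Σ ν·ξ):
  C: 375.1 − 2(63.77) − 1(37.89) = 209.7
  D: 842.9 − 3(63.77) − 1(37.89) = 613.6
  E: 0 + 1(63.77) = 63.77
  B: 0 + 1(37.89) = 37.89
Total out = 209.7 + 613.6 + 63.77 + 37.89 = 925 mol/min.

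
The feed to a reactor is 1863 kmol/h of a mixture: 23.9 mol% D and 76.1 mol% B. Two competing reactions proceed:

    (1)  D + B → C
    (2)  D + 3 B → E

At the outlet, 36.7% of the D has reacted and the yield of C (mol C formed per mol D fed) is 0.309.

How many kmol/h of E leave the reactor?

25.8 kmol/h

Yield of C: 1ξ₁ / 445.3 = 0.309 → ξ₁ = 137.6 kmol/h.
Conversion of D: 1ξ₁ + 1ξ₂ = 0.367 × 445.3 = 163.4 → ξ₂ = 25.82 kmol/h.
Outlet amounts (n = n₀ + Σ ν·ξ):
  D: 445.3 − 1(137.6) − 1(25.82) = 281.8
  B: 1418 − 1(137.6) − 3(25.82) = 1203
  C: 0 + 1(137.6) = 137.6
  E: 0 + 1(25.82) = 25.82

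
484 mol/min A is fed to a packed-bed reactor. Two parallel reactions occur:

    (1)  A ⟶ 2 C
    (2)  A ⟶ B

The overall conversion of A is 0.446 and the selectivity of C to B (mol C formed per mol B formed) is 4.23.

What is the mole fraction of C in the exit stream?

0.465

Conversion of A: A consumed = 0.446 × 484 = 215.9 mol/min = 1ξ₁ + 1ξ₂.
Selectivity: 2ξ₁ / (1ξ₂) = 4.23 → ξ₁ = 2.115 ξ₂.
Substitute: (1·2.115 + 1) ξ₂ = 215.9 → ξ₂ = 69.3 mol/min, ξ₁ = 146.6 mol/min.
Outlet amounts (n = n₀ + Σ ν·ξ):
  A: 484 − 1(146.6) − 1(69.3) = 268.1
  C: 0 + 2(146.6) = 293.1
  B: 0 + 1(69.3) = 69.3
Total out = 630.6 mol/min; y_C = 293.1 / 630.6 = 0.4649.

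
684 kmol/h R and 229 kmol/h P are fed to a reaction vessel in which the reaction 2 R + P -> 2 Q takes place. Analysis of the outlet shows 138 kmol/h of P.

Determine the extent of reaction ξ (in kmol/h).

ξ = 91 kmol/h

For P: n = n₀ − 1ξ → 138 = 229 − 1ξ, giving ξ = 91 kmol/h.
Outlet amounts (n = n₀ + ν ξ):
  R: 684 − 2(91) = 502
  P: 229 − 1(91) = 138
  Q: 0 + 2(91) = 182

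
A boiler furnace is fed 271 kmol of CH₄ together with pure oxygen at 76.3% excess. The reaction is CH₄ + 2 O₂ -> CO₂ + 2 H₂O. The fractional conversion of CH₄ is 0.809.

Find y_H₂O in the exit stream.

0.357

Stoichiometric O₂ = 2 × 271 = 542 kmol; O₂ fed = 542 × 1.763 = 955.5 kmol.
Fuel reacted = 0.809 × 271 → ξ = 219.2 kmol.
Outlet (n = n₀ + ν ξ):
  CH₄: 271 − 1(219.2) = 51.76
  O₂: 955.5 − 2(219.2) = 517.1
  CO₂: 0 + 1(219.2) = 219.2
  H₂O: 0 + 2(219.2) = 438.5
Total out = 1227 kmol; y_H₂O = 438.5 / 1227 = 0.3575.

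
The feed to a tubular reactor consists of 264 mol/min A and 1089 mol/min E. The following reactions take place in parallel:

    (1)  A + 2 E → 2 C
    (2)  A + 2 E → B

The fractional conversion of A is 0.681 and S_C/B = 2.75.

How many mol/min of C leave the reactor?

208 mol/min

Conversion of A: A consumed = 0.681 × 264 = 179.8 mol/min = 1ξ₁ + 1ξ₂.
Selectivity: 2ξ₁ / (1ξ₂) = 2.75 → ξ₁ = 1.375 ξ₂.
Substitute: (1·1.375 + 1) ξ₂ = 179.8 → ξ₂ = 75.7 mol/min, ξ₁ = 104.1 mol/min.
Outlet amounts (n = n₀ + Σ ν·ξ):
  A: 264 − 1(104.1) − 1(75.7) = 84.22
  E: 1089 − 2(104.1) − 2(75.7) = 729.4
  C: 0 + 2(104.1) = 208.2
  B: 0 + 1(75.7) = 75.7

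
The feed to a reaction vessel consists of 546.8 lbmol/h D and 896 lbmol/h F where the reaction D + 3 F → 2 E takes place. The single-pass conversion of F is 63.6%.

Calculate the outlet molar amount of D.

357 lbmol/h

F reacted = 0.636 × 896 = 569.9 lbmol/h; ν_F = −3, so ξ = 569.9/3 = 190 lbmol/h.
Outlet amounts (n = n₀ + ν ξ):
  D: 546.8 − 1(190) = 356.8
  F: 896 − 3(190) = 326.1
  E: 0 + 2(190) = 379.9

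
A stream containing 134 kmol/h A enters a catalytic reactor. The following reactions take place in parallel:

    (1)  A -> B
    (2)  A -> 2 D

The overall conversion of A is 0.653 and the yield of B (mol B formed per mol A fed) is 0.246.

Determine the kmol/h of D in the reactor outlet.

Yield of B: 1ξ₁ / 134 = 0.246 → ξ₁ = 32.96 kmol/h.
Conversion of A: 1ξ₁ + 1ξ₂ = 0.653 × 134 = 87.5 → ξ₂ = 54.54 kmol/h.
Outlet amounts (n = n₀ + Σ ν·ξ):
  A: 134 − 1(32.96) − 1(54.54) = 46.5
  B: 0 + 1(32.96) = 32.96
  D: 0 + 2(54.54) = 109.1

109 kmol/h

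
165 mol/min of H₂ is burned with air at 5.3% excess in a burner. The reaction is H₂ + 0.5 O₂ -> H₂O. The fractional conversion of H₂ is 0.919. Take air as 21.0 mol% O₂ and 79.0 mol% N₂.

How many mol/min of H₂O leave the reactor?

Stoichiometric O₂ = 0.5 × 165 = 82.5 mol/min; O₂ fed = 82.5 × 1.053 = 86.87 mol/min.
N₂ fed = 86.87 × 79/21 = 326.8 mol/min.
Fuel reacted = 0.919 × 165 → ξ = 151.6 mol/min.
Outlet (n = n₀ + ν ξ):
  H₂: 165 − 1(151.6) = 13.36
  O₂: 86.87 − 0.5(151.6) = 11.05
  N₂: 326.8 (inert)
  H₂O: 0 + 1(151.6) = 151.6

152 mol/min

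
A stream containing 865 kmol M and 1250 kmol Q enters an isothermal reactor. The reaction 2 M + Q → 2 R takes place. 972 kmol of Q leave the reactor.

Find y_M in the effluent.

0.168

For Q: n = n₀ − 1ξ → 972 = 1250 − 1ξ, giving ξ = 278 kmol.
Outlet amounts (n = n₀ + ν ξ):
  M: 865 − 2(278) = 309
  Q: 1250 − 1(278) = 972
  R: 0 + 2(278) = 556
Total out = 1837 kmol; y_M = 309 / 1837 = 0.1682.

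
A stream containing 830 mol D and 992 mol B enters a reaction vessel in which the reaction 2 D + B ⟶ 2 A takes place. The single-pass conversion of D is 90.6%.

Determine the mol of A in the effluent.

D reacted = 0.906 × 830 = 752 mol; ν_D = −2, so ξ = 752/2 = 376 mol.
Outlet amounts (n = n₀ + ν ξ):
  D: 830 − 2(376) = 78.02
  B: 992 − 1(376) = 616
  A: 0 + 2(376) = 752

752 mol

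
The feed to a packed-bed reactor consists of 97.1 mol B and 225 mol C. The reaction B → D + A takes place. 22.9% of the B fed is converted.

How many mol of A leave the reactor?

B reacted = 0.229 × 97.1 = 22.24 mol; ν_B = −1, so ξ = 22.24/1 = 22.24 mol.
Outlet amounts (n = n₀ + ν ξ):
  B: 97.1 − 1(22.24) = 74.86
  D: 0 + 1(22.24) = 22.24
  A: 0 + 1(22.24) = 22.24
  C: 225 (inert)

22.2 mol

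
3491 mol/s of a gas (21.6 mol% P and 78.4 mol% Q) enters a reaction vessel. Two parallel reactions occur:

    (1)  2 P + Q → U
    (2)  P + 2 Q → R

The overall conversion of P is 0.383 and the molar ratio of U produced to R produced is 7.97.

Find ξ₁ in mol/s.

Conversion of P: P consumed = 0.383 × 754.1 = 288.8 mol/s = 2ξ₁ + 1ξ₂.
Selectivity: 1ξ₁ / (1ξ₂) = 7.97 → ξ₁ = 7.97 ξ₂.
Substitute: (2·7.97 + 1) ξ₂ = 288.8 → ξ₂ = 17.05 mol/s, ξ₁ = 135.9 mol/s.
Outlet amounts (n = n₀ + Σ ν·ξ):
  P: 754.1 − 2(135.9) − 1(17.05) = 465.3
  Q: 2737 − 1(135.9) − 2(17.05) = 2567
  U: 0 + 1(135.9) = 135.9
  R: 0 + 1(17.05) = 17.05

ξ₁ = 136 mol/s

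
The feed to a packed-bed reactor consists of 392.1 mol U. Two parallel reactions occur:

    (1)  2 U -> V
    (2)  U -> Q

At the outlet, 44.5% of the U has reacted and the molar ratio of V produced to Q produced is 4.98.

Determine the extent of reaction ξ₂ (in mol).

Conversion of U: U consumed = 0.445 × 392.1 = 174.5 mol = 2ξ₁ + 1ξ₂.
Selectivity: 1ξ₁ / (1ξ₂) = 4.98 → ξ₁ = 4.98 ξ₂.
Substitute: (2·4.98 + 1) ξ₂ = 174.5 → ξ₂ = 15.92 mol, ξ₁ = 79.28 mol.
Outlet amounts (n = n₀ + Σ ν·ξ):
  U: 392.1 − 2(79.28) − 1(15.92) = 217.6
  V: 0 + 1(79.28) = 79.28
  Q: 0 + 1(15.92) = 15.92

ξ₂ = 15.9 mol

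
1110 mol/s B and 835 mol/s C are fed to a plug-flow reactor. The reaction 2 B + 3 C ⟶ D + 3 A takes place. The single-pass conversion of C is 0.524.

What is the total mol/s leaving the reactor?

C reacted = 0.524 × 835 = 437.5 mol/s; ν_C = −3, so ξ = 437.5/3 = 145.8 mol/s.
Outlet amounts (n = n₀ + ν ξ):
  B: 1110 − 2(145.8) = 818.3
  C: 835 − 3(145.8) = 397.5
  D: 0 + 1(145.8) = 145.8
  A: 0 + 3(145.8) = 437.5
Total out = 818.3 + 397.5 + 145.8 + 437.5 = 1799 mol/s.

1800 mol/s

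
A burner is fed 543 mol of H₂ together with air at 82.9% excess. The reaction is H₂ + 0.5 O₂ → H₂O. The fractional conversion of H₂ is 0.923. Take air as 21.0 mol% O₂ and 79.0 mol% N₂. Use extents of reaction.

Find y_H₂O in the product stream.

0.189

Stoichiometric O₂ = 0.5 × 543 = 271.5 mol; O₂ fed = 271.5 × 1.829 = 496.6 mol.
N₂ fed = 496.6 × 79/21 = 1868 mol.
Fuel reacted = 0.923 × 543 → ξ = 501.2 mol.
Outlet (n = n₀ + ν ξ):
  H₂: 543 − 1(501.2) = 41.81
  O₂: 496.6 − 0.5(501.2) = 246
  N₂: 1868 (inert)
  H₂O: 0 + 1(501.2) = 501.2
Total out = 2657 mol; y_H₂O = 501.2 / 2657 = 0.1886.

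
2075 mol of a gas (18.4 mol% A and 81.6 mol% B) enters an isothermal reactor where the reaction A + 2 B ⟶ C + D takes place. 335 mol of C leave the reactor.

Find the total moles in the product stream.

1740 mol

For C: n = n₀ + 1ξ → 335 = 0 + 1ξ, giving ξ = 335 mol.
Outlet amounts (n = n₀ + ν ξ):
  A: 381.8 − 1(335) = 46.8
  B: 1693 − 2(335) = 1023
  C: 0 + 1(335) = 335
  D: 0 + 1(335) = 335
Total out = 46.8 + 1023 + 335 + 335 = 1740 mol.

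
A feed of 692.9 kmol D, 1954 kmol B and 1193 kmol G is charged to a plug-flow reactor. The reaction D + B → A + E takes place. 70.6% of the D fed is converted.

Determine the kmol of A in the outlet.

D reacted = 0.706 × 692.9 = 489.2 kmol; ν_D = −1, so ξ = 489.2/1 = 489.2 kmol.
Outlet amounts (n = n₀ + ν ξ):
  D: 692.9 − 1(489.2) = 203.7
  B: 1954 − 1(489.2) = 1465
  A: 0 + 1(489.2) = 489.2
  E: 0 + 1(489.2) = 489.2
  G: 1193 (inert)

489 kmol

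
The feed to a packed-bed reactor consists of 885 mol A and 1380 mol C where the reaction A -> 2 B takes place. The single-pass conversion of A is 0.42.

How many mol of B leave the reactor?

A reacted = 0.42 × 885 = 371.7 mol; ν_A = −1, so ξ = 371.7/1 = 371.7 mol.
Outlet amounts (n = n₀ + ν ξ):
  A: 885 − 1(371.7) = 513.3
  B: 0 + 2(371.7) = 743.4
  C: 1380 (inert)

743 mol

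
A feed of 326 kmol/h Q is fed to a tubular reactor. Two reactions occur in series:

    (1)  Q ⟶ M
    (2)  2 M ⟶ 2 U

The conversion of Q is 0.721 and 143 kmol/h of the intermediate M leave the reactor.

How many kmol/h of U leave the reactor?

Conversion of Q: Q consumed = 1ξ₁ = 0.721 × 326 → ξ₁ = 235 kmol/h.
M balance: n_M = 0 + 1ξ₁ − 2ξ₂ = 143 → ξ₂ = (1·235 − 143)/2 = 46.02 kmol/h.
Outlet amounts (n = n₀ + Σ ν·ξ):
  Q: 326 − 1(235) = 90.95
  M: 0 + 1(235) − 2(46.02) = 143
  U: 0 + 2(46.02) = 92.05

92 kmol/h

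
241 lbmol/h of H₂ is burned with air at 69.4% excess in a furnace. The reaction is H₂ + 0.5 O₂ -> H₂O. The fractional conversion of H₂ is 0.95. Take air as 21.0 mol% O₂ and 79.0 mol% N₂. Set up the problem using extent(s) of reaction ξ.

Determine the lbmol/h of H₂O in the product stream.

Stoichiometric O₂ = 0.5 × 241 = 120.5 lbmol/h; O₂ fed = 120.5 × 1.694 = 204.1 lbmol/h.
N₂ fed = 204.1 × 79/21 = 767.9 lbmol/h.
Fuel reacted = 0.95 × 241 → ξ = 228.9 lbmol/h.
Outlet (n = n₀ + ν ξ):
  H₂: 241 − 1(228.9) = 12.05
  O₂: 204.1 − 0.5(228.9) = 89.65
  N₂: 767.9 (inert)
  H₂O: 0 + 1(228.9) = 228.9

229 lbmol/h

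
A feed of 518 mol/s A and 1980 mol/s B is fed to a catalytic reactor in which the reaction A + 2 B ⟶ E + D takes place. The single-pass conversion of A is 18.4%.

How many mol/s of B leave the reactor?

A reacted = 0.184 × 518 = 95.31 mol/s; ν_A = −1, so ξ = 95.31/1 = 95.31 mol/s.
Outlet amounts (n = n₀ + ν ξ):
  A: 518 − 1(95.31) = 422.7
  B: 1980 − 2(95.31) = 1789
  E: 0 + 1(95.31) = 95.31
  D: 0 + 1(95.31) = 95.31

1790 mol/s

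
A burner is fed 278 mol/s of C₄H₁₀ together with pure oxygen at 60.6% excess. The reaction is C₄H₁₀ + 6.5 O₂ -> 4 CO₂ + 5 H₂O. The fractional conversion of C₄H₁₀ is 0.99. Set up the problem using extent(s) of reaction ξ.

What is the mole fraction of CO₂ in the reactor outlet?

Stoichiometric O₂ = 6.5 × 278 = 1807 mol/s; O₂ fed = 1807 × 1.606 = 2902 mol/s.
Fuel reacted = 0.99 × 278 → ξ = 275.2 mol/s.
Outlet (n = n₀ + ν ξ):
  C₄H₁₀: 278 − 1(275.2) = 2.78
  O₂: 2902 − 6.5(275.2) = 1113
  CO₂: 0 + 4(275.2) = 1101
  H₂O: 0 + 5(275.2) = 1376
Total out = 3593 mol/s; y_CO₂ = 1101 / 3593 = 0.3064.

0.306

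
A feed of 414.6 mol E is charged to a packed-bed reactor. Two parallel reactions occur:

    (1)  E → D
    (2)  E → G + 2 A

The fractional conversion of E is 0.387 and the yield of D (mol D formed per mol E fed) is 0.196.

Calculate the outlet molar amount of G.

79.2 mol

Yield of D: 1ξ₁ / 414.6 = 0.196 → ξ₁ = 81.26 mol.
Conversion of E: 1ξ₁ + 1ξ₂ = 0.387 × 414.6 = 160.5 → ξ₂ = 79.19 mol.
Outlet amounts (n = n₀ + Σ ν·ξ):
  E: 414.6 − 1(81.26) − 1(79.19) = 254.1
  D: 0 + 1(81.26) = 81.26
  G: 0 + 1(79.19) = 79.19
  A: 0 + 2(79.19) = 158.4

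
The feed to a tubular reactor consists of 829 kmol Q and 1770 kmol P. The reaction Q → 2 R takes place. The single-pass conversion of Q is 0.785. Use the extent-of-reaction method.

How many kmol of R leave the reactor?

1300 kmol

Q reacted = 0.785 × 829 = 650.8 kmol; ν_Q = −1, so ξ = 650.8/1 = 650.8 kmol.
Outlet amounts (n = n₀ + ν ξ):
  Q: 829 − 1(650.8) = 178.2
  R: 0 + 2(650.8) = 1302
  P: 1770 (inert)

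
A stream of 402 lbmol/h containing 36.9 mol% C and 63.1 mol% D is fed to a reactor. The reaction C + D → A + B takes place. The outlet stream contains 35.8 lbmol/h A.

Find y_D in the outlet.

0.542

For A: n = n₀ + 1ξ → 35.8 = 0 + 1ξ, giving ξ = 35.8 lbmol/h.
Outlet amounts (n = n₀ + ν ξ):
  C: 148.3 − 1(35.8) = 112.5
  D: 253.7 − 1(35.8) = 217.9
  A: 0 + 1(35.8) = 35.8
  B: 0 + 1(35.8) = 35.8
Total out = 402 lbmol/h; y_D = 217.9 / 402 = 0.5419.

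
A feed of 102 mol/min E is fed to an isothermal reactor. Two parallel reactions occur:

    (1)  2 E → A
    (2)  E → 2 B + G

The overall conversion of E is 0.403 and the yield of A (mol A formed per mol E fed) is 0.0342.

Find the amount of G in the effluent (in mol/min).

Yield of A: 1ξ₁ / 102 = 0.0342 → ξ₁ = 3.488 mol/min.
Conversion of E: 2ξ₁ + 1ξ₂ = 0.403 × 102 = 41.11 → ξ₂ = 34.13 mol/min.
Outlet amounts (n = n₀ + Σ ν·ξ):
  E: 102 − 2(3.488) − 1(34.13) = 60.89
  A: 0 + 1(3.488) = 3.488
  B: 0 + 2(34.13) = 68.26
  G: 0 + 1(34.13) = 34.13

34.1 mol/min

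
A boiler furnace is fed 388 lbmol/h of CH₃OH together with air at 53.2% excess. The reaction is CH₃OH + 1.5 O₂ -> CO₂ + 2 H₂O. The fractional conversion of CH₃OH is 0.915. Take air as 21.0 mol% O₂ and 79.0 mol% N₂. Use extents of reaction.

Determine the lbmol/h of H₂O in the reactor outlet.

Stoichiometric O₂ = 1.5 × 388 = 582 lbmol/h; O₂ fed = 582 × 1.532 = 891.6 lbmol/h.
N₂ fed = 891.6 × 79/21 = 3354 lbmol/h.
Fuel reacted = 0.915 × 388 → ξ = 355 lbmol/h.
Outlet (n = n₀ + ν ξ):
  CH₃OH: 388 − 1(355) = 32.98
  O₂: 891.6 − 1.5(355) = 359.1
  N₂: 3354 (inert)
  CO₂: 0 + 1(355) = 355
  H₂O: 0 + 2(355) = 710

710 lbmol/h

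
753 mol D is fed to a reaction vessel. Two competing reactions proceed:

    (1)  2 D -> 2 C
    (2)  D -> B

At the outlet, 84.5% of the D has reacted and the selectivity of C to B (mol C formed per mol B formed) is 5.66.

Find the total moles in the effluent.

Conversion of D: D consumed = 0.845 × 753 = 636.3 mol = 2ξ₁ + 1ξ₂.
Selectivity: 2ξ₁ / (1ξ₂) = 5.66 → ξ₁ = 2.83 ξ₂.
Substitute: (2·2.83 + 1) ξ₂ = 636.3 → ξ₂ = 95.54 mol, ξ₁ = 270.4 mol.
Outlet amounts (n = n₀ + Σ ν·ξ):
  D: 753 − 2(270.4) − 1(95.54) = 116.7
  C: 0 + 2(270.4) = 540.7
  B: 0 + 1(95.54) = 95.54
Total out = 116.7 + 540.7 + 95.54 = 753 mol.

753 mol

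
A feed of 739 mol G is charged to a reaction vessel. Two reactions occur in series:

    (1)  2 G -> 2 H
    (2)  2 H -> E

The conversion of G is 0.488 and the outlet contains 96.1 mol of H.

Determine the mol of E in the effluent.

Conversion of G: G consumed = 2ξ₁ = 0.488 × 739 → ξ₁ = 180.3 mol.
H balance: n_H = 0 + 2ξ₁ − 2ξ₂ = 96.1 → ξ₂ = (2·180.3 − 96.1)/2 = 132.3 mol.
Outlet amounts (n = n₀ + Σ ν·ξ):
  G: 739 − 2(180.3) = 378.4
  H: 0 + 2(180.3) − 2(132.3) = 96.1
  E: 0 + 1(132.3) = 132.3

132 mol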